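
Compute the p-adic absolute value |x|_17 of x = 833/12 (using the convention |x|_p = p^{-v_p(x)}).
|833/12|_17 = 1/17

Step 1 — compute v_17(x) by factoring powers of 17 out of the numerator and denominator: v_17(833/12) = 1. Step 2 — apply |x|_p = p^{-v_p(x)} = 17^{-1} = 1/17.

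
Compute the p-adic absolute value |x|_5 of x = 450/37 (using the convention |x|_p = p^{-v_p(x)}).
|450/37|_5 = 1/25

Step 1 — compute v_5(x) by factoring powers of 5 out of the numerator and denominator: v_5(450/37) = 2. Step 2 — apply |x|_p = p^{-v_p(x)} = 5^{-2} = 1/25.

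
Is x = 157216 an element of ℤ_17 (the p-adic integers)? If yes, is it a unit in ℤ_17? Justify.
x ∈ ℤ_17 but not a unit; v_17(x) = 3 > 0

ℤ_17 = {x ∈ ℚ_17 : v_17(x) ≥ 0} and ℤ_17^× = {x ∈ ℤ_17 : v_17(x) = 0}. Here v_17(157216) = v_17(num) − v_17(den) = 3; compare against these criteria.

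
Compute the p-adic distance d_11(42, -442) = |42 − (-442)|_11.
d_11(42, -442) = 1/121

Step 1 — x − y = 42 − (-442) = 484. Step 2 — v_11(484) = 2 (factor: 484 = (11^2 · 4); the sign does not affect v_p). Step 3 — |x − y|_11 = 11^{-2} = 1/121.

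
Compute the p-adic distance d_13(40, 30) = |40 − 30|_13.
d_13(40, 30) = 1

Step 1 — x − y = 40 − 30 = 10. Step 2 — v_13(10) = 0 (factor: 10 = (13^0 · 10); the sign does not affect v_p). Step 3 — |x − y|_13 = 13^{0} = 1.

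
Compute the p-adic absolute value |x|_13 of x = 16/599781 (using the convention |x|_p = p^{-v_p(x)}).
|16/599781|_13 = 28561

Step 1 — compute v_13(x) by factoring powers of 13 out of the numerator and denominator: v_13(16/599781) = -4. Step 2 — apply |x|_p = p^{-v_p(x)} = 13^{4} = 28561.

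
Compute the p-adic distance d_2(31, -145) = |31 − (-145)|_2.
d_2(31, -145) = 1/16

Step 1 — x − y = 31 − (-145) = 176. Step 2 — v_2(176) = 4 (factor: 176 = (2^4 · 11); the sign does not affect v_p). Step 3 — |x − y|_2 = 2^{-4} = 1/16.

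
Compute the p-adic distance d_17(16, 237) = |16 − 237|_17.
d_17(16, 237) = 1/17

Step 1 — x − y = 16 − 237 = -221. Step 2 — v_17(-221) = 1 (factor: -221 = −(17^1 · 13); the sign does not affect v_p). Step 3 — |x − y|_17 = 17^{-1} = 1/17.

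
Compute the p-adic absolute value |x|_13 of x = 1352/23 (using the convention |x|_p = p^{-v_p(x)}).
|1352/23|_13 = 1/169

Step 1 — compute v_13(x) by factoring powers of 13 out of the numerator and denominator: v_13(1352/23) = 2. Step 2 — apply |x|_p = p^{-v_p(x)} = 13^{-2} = 1/169.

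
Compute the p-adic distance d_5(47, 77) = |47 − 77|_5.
d_5(47, 77) = 1/5

Step 1 — x − y = 47 − 77 = -30. Step 2 — v_5(-30) = 1 (factor: -30 = −(5^1 · 6); the sign does not affect v_p). Step 3 — |x − y|_5 = 5^{-1} = 1/5.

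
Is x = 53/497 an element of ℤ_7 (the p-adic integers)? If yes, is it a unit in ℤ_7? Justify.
x ∉ ℤ_7 (v_7(x) = -1 < 0)

ℤ_7 = {x ∈ ℚ_7 : v_7(x) ≥ 0} and ℤ_7^× = {x ∈ ℤ_7 : v_7(x) = 0}. Here v_7(53/497) = v_7(num) − v_7(den) = -1; compare against these criteria.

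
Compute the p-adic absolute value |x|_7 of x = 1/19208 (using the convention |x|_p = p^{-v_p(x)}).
|1/19208|_7 = 2401

Step 1 — compute v_7(x) by factoring powers of 7 out of the numerator and denominator: v_7(1/19208) = -4. Step 2 — apply |x|_p = p^{-v_p(x)} = 7^{4} = 2401.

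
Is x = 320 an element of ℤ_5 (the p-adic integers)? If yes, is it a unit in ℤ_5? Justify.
x ∈ ℤ_5 but not a unit; v_5(x) = 1 > 0

ℤ_5 = {x ∈ ℚ_5 : v_5(x) ≥ 0} and ℤ_5^× = {x ∈ ℤ_5 : v_5(x) = 0}. Here v_5(320) = v_5(num) − v_5(den) = 1; compare against these criteria.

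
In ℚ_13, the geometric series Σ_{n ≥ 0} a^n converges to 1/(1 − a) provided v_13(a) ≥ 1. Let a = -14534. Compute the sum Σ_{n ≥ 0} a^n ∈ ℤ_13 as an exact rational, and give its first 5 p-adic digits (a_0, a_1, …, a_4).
Σ a^n = 1/(1 − a) = 1/14535;  first 5 digits = (1, 0, 5, 6, 11)

v_13(a) = 2 ≥ 1, so the series converges in ℤ_13 to 1/(1 − a) = 1/(1 − (-14534)) = 1/14535. Expand this rational in ℤ_13: compute digits iteratively via d_i = x_i mod 13, x_{i+1} = (x_i − d_i)/13. The first 5 digits are (1, 0, 5, 6, 11).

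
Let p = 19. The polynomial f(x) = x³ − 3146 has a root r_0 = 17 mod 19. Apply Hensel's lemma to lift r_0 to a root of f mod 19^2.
r_1 = 321 (mod 361)

Hensel: r_{i+1} = r_i − f(r_i)/f′(r_i) mod 19^{i+2}, where f′(x) = 3x². Iterate:
  r_0 = 17 (mod 19)
  r_1 = 321 (mod 361)
Final: r = 321 with f(r) ≡ 0 mod 19^2.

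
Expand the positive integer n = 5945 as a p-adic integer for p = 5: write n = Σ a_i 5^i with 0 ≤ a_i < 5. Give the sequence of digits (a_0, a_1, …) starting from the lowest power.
(a_0, a_1, …) = (0, 4, 2, 2, 4, 1)

Repeated division by 5 gives the digits low-to-high: 5945 = 4·5^1 + 2·5^2 + 2·5^3 + 4·5^4 + 1·5^5. Digit sequence: (0, 4, 2, 2, 4, 1).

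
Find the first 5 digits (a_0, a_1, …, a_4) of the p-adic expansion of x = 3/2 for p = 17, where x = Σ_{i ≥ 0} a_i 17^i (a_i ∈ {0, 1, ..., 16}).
(a_0, …, a_4) = (10, 8, 8, 8, 8)

v_17(3/2) = 0 (numerator and denominator both coprime to 17), so x ∈ ℤ_17^×. Compute digits iteratively via a_i = x_i mod 17, x_{i+1} = (x_i − a_i)/17, with x_0 = x:
  x_0 = 3/2;  a_0 = 10;  x_1 = (x_0 − 10)/17 = -1/2
  x_1 = -1/2;  a_1 = 8;  x_2 = (x_1 − 8)/17 = -1/2
  x_2 = -1/2;  a_2 = 8;  x_3 = (x_2 − 8)/17 = -1/2
  x_3 = -1/2;  a_3 = 8;  x_4 = (x_3 − 8)/17 = -1/2
  x_4 = -1/2;  a_4 = 8;  x_5 = (x_4 − 8)/17 = -1/2
Digits: (10, 8, 8, 8, 8).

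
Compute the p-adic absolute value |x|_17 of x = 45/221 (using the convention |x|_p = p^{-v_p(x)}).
|45/221|_17 = 17

Step 1 — compute v_17(x) by factoring powers of 17 out of the numerator and denominator: v_17(45/221) = -1. Step 2 — apply |x|_p = p^{-v_p(x)} = 17^{1} = 17.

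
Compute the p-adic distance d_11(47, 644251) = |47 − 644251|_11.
d_11(47, 644251) = 1/161051

Step 1 — x − y = 47 − 644251 = -644204. Step 2 — v_11(-644204) = 5 (factor: -644204 = −(11^5 · 4); the sign does not affect v_p). Step 3 — |x − y|_11 = 11^{-5} = 1/161051.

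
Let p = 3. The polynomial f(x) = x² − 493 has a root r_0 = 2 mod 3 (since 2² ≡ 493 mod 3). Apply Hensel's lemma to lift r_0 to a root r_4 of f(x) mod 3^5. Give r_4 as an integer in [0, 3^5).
r_4 = 68 (mod 243)

Hensel's recurrence: r_{i+1} = r_i − f(r_i)·(f′(r_i))^{-1} mod 3^{i+2}, with f′(x) = 2x. Iterate:
  r_0 = 2 (mod 3)
  r_1 = 5 (mod 9)
  r_2 = 14 (mod 27)
  r_3 = 68 (mod 81)
  r_4 = 68 (mod 243)
Final: r_4 = 68, and one checks f(r_4) ≡ 0 mod 3^5.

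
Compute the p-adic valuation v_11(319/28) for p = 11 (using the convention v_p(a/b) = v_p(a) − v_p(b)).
v_11(319/28) = 1

Factor powers of 11 from the numerator and denominator of the reduced fraction: 319 = 11^1 · 29 and 28 = 11^0 · 28. Apply v_p(a/b) = v_p(a) − v_p(b): v_11(319/28) = 1 − 0 = 1.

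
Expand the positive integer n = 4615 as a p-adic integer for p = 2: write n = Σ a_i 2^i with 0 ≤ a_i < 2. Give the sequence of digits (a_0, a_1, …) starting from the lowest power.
(a_0, a_1, …) = (1, 1, 1, 0, 0, 0, 0, 0, 0, 1, 0, 0, 1)

Repeated division by 2 gives the digits low-to-high: 4615 = 1 + 1·2^1 + 1·2^2 + 1·2^9 + 1·2^12. Digit sequence: (1, 1, 1, 0, 0, 0, 0, 0, 0, 1, 0, 0, 1).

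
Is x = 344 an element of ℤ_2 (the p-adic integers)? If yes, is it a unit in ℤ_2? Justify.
x ∈ ℤ_2 but not a unit; v_2(x) = 3 > 0

ℤ_2 = {x ∈ ℚ_2 : v_2(x) ≥ 0} and ℤ_2^× = {x ∈ ℤ_2 : v_2(x) = 0}. Here v_2(344) = v_2(num) − v_2(den) = 3; compare against these criteria.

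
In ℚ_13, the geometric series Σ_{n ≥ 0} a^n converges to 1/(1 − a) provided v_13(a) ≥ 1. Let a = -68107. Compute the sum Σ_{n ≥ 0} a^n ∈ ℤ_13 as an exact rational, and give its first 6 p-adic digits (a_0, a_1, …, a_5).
Σ a^n = 1/(1 − a) = 1/68108;  first 6 digits = (1, 0, 0, 8, 10, 12)

v_13(a) = 3 ≥ 1, so the series converges in ℤ_13 to 1/(1 − a) = 1/(1 − (-68107)) = 1/68108. Expand this rational in ℤ_13: compute digits iteratively via d_i = x_i mod 13, x_{i+1} = (x_i − d_i)/13. The first 6 digits are (1, 0, 0, 8, 10, 12).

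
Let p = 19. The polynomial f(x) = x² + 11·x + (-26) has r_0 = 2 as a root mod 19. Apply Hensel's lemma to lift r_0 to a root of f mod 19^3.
r_2 = 2 (mod 6859)

Hensel: r_{i+1} = r_i − f(r_i)·(f′(r_i))^{-1} mod 19^{i+2}, f′(x) = 2x + 11. Iterate:
  r_0 = 2 (mod 19)
  r_1 = 2 (mod 361)
  r_2 = 2 (mod 6859)
Final: r = 2 satisfies f(r) ≡ 0 mod 19^3.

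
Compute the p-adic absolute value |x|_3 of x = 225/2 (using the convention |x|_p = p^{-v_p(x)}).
|225/2|_3 = 1/9

Step 1 — compute v_3(x) by factoring powers of 3 out of the numerator and denominator: v_3(225/2) = 2. Step 2 — apply |x|_p = p^{-v_p(x)} = 3^{-2} = 1/9.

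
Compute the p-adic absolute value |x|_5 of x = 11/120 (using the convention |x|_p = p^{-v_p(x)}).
|11/120|_5 = 5

Step 1 — compute v_5(x) by factoring powers of 5 out of the numerator and denominator: v_5(11/120) = -1. Step 2 — apply |x|_p = p^{-v_p(x)} = 5^{1} = 5.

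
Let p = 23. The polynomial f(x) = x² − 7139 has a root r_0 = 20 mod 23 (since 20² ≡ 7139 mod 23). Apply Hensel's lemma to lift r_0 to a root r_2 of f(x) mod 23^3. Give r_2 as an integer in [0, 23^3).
r_2 = 3217 (mod 12167)

Hensel's recurrence: r_{i+1} = r_i − f(r_i)·(f′(r_i))^{-1} mod 23^{i+2}, with f′(x) = 2x. Iterate:
  r_0 = 20 (mod 23)
  r_1 = 43 (mod 529)
  r_2 = 3217 (mod 12167)
Final: r_2 = 3217, and one checks f(r_2) ≡ 0 mod 23^3.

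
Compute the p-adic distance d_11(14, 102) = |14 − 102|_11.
d_11(14, 102) = 1/11

Step 1 — x − y = 14 − 102 = -88. Step 2 — v_11(-88) = 1 (factor: -88 = −(11^1 · 8); the sign does not affect v_p). Step 3 — |x − y|_11 = 11^{-1} = 1/11.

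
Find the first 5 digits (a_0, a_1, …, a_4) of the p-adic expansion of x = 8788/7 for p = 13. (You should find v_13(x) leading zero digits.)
(a_0, …, a_4) = (0, 0, 0, 8, 5)

v_13(8788/7) = 3, so a_0 = ... = a_2 = 0. Factor out: x = 13^3 · u with u = 4/7 a unit in ℤ_13. Expand u iteratively via a_{v+i} = u_i mod 13, u_{i+1} = (u_i − a_{v+i})/13:
  u_0 = 4/7;  a_3 = 8;  u_1 = (u_0 − 8)/13 = -4/7
  u_1 = -4/7;  a_4 = 5;  u_2 = (u_1 − 5)/13 = -3/7
Digits: (0, 0, 0, 8, 5).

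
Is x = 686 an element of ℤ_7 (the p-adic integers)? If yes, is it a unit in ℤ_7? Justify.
x ∈ ℤ_7 but not a unit; v_7(x) = 3 > 0

ℤ_7 = {x ∈ ℚ_7 : v_7(x) ≥ 0} and ℤ_7^× = {x ∈ ℤ_7 : v_7(x) = 0}. Here v_7(686) = v_7(num) − v_7(den) = 3; compare against these criteria.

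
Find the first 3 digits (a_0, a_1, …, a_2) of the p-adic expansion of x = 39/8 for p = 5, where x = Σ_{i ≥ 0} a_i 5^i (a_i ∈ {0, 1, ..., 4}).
(a_0, …, a_2) = (3, 1, 3)

v_5(39/8) = 0 (numerator and denominator both coprime to 5), so x ∈ ℤ_5^×. Compute digits iteratively via a_i = x_i mod 5, x_{i+1} = (x_i − a_i)/5, with x_0 = x:
  x_0 = 39/8;  a_0 = 3;  x_1 = (x_0 − 3)/5 = 3/8
  x_1 = 3/8;  a_1 = 1;  x_2 = (x_1 − 1)/5 = -1/8
  x_2 = -1/8;  a_2 = 3;  x_3 = (x_2 − 3)/5 = -5/8
Digits: (3, 1, 3).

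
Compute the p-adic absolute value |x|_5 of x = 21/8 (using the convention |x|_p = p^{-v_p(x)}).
|21/8|_5 = 1

Step 1 — compute v_5(x) by factoring powers of 5 out of the numerator and denominator: v_5(21/8) = 0. Step 2 — apply |x|_p = p^{-v_p(x)} = 5^{0} = 1.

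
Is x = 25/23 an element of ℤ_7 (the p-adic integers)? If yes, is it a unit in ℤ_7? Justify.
x ∈ ℤ_7^× (unit); v_7(x) = 0

ℤ_7 = {x ∈ ℚ_7 : v_7(x) ≥ 0} and ℤ_7^× = {x ∈ ℤ_7 : v_7(x) = 0}. Here v_7(25/23) = v_7(num) − v_7(den) = 0; compare against these criteria.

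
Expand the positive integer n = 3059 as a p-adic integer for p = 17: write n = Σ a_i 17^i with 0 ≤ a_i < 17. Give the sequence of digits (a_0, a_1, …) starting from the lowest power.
(a_0, a_1, …) = (16, 9, 10)

Repeated division by 17 gives the digits low-to-high: 3059 = 16 + 9·17^1 + 10·17^2. Digit sequence: (16, 9, 10).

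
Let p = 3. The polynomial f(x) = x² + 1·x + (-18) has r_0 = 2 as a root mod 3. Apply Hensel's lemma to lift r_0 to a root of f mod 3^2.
r_1 = 8 (mod 9)

Hensel: r_{i+1} = r_i − f(r_i)·(f′(r_i))^{-1} mod 3^{i+2}, f′(x) = 2x + 1. Iterate:
  r_0 = 2 (mod 3)
  r_1 = 8 (mod 9)
Final: r = 8 satisfies f(r) ≡ 0 mod 3^2.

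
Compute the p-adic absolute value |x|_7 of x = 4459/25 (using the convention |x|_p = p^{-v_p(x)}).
|4459/25|_7 = 1/343

Step 1 — compute v_7(x) by factoring powers of 7 out of the numerator and denominator: v_7(4459/25) = 3. Step 2 — apply |x|_p = p^{-v_p(x)} = 7^{-3} = 1/343.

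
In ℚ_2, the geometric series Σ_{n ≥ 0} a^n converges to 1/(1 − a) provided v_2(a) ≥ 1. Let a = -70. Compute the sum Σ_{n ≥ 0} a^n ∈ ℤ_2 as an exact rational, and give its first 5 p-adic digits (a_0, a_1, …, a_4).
Σ a^n = 1/(1 − a) = 1/71;  first 5 digits = (1, 1, 1, 0, 1)

v_2(a) = 1 ≥ 1, so the series converges in ℤ_2 to 1/(1 − a) = 1/(1 − (-70)) = 1/71. Expand this rational in ℤ_2: compute digits iteratively via d_i = x_i mod 2, x_{i+1} = (x_i − d_i)/2. The first 5 digits are (1, 1, 1, 0, 1).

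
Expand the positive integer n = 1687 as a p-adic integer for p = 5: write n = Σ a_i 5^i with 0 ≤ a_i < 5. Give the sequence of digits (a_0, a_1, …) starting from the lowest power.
(a_0, a_1, …) = (2, 2, 2, 3, 2)

Repeated division by 5 gives the digits low-to-high: 1687 = 2 + 2·5^1 + 2·5^2 + 3·5^3 + 2·5^4. Digit sequence: (2, 2, 2, 3, 2).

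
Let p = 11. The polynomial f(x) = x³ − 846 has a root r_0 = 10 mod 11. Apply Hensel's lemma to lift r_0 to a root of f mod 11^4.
r_3 = 10042 (mod 14641)

Hensel: r_{i+1} = r_i − f(r_i)/f′(r_i) mod 11^{i+2}, where f′(x) = 3x². Iterate:
  r_0 = 10 (mod 11)
  r_1 = 120 (mod 121)
  r_2 = 725 (mod 1331)
  r_3 = 10042 (mod 14641)
Final: r = 10042 with f(r) ≡ 0 mod 11^4.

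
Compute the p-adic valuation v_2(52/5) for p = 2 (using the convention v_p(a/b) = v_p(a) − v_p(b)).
v_2(52/5) = 2

Factor powers of 2 from the numerator and denominator of the reduced fraction: 52 = 2^2 · 13 and 5 = 2^0 · 5. Apply v_p(a/b) = v_p(a) − v_p(b): v_2(52/5) = 2 − 0 = 2.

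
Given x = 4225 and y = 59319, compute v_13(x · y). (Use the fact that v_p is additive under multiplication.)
v_13(250622775) = 5

v_p(x) = 2 (factor: 4225 = 13^2 · 25); v_p(y) = 3 (factor: 59319 = 13^3 · 27). Additivity: v_p(xy) = v_p(x) + v_p(y) = 2 + 3 = 5. (Direct check: xy = 250622775 = 13^5 · (675).)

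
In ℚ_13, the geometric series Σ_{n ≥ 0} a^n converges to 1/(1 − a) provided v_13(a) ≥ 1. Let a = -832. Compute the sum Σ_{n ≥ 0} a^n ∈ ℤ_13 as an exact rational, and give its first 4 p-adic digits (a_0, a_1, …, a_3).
Σ a^n = 1/(1 − a) = 1/833;  first 4 digits = (1, 1, 9, 3)

v_13(a) = 1 ≥ 1, so the series converges in ℤ_13 to 1/(1 − a) = 1/(1 − (-832)) = 1/833. Expand this rational in ℤ_13: compute digits iteratively via d_i = x_i mod 13, x_{i+1} = (x_i − d_i)/13. The first 4 digits are (1, 1, 9, 3).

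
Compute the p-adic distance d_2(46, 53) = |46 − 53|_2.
d_2(46, 53) = 1

Step 1 — x − y = 46 − 53 = -7. Step 2 — v_2(-7) = 0 (factor: -7 = −(2^0 · 7); the sign does not affect v_p). Step 3 — |x − y|_2 = 2^{0} = 1.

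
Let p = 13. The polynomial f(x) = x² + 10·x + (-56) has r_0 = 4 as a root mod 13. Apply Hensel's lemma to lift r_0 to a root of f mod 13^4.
r_3 = 4 (mod 28561)

Hensel: r_{i+1} = r_i − f(r_i)·(f′(r_i))^{-1} mod 13^{i+2}, f′(x) = 2x + 10. Iterate:
  r_0 = 4 (mod 13)
  r_1 = 4 (mod 169)
  r_2 = 4 (mod 2197)
  r_3 = 4 (mod 28561)
Final: r = 4 satisfies f(r) ≡ 0 mod 13^4.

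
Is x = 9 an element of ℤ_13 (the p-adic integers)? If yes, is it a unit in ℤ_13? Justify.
x ∈ ℤ_13^× (unit); v_13(x) = 0

ℤ_13 = {x ∈ ℚ_13 : v_13(x) ≥ 0} and ℤ_13^× = {x ∈ ℤ_13 : v_13(x) = 0}. Here v_13(9) = v_13(num) − v_13(den) = 0; compare against these criteria.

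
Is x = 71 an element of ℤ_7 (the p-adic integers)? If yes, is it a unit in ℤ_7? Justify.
x ∈ ℤ_7^× (unit); v_7(x) = 0

ℤ_7 = {x ∈ ℚ_7 : v_7(x) ≥ 0} and ℤ_7^× = {x ∈ ℤ_7 : v_7(x) = 0}. Here v_7(71) = v_7(num) − v_7(den) = 0; compare against these criteria.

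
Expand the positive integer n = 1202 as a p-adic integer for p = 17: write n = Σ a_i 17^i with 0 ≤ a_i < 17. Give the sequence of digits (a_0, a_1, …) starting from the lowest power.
(a_0, a_1, …) = (12, 2, 4)

Repeated division by 17 gives the digits low-to-high: 1202 = 12 + 2·17^1 + 4·17^2. Digit sequence: (12, 2, 4).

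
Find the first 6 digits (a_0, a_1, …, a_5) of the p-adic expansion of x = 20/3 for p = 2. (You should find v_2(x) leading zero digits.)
(a_0, …, a_5) = (0, 0, 1, 1, 1, 0)

v_2(20/3) = 2, so a_0 = ... = a_1 = 0. Factor out: x = 2^2 · u with u = 5/3 a unit in ℤ_2. Expand u iteratively via a_{v+i} = u_i mod 2, u_{i+1} = (u_i − a_{v+i})/2:
  u_0 = 5/3;  a_2 = 1;  u_1 = (u_0 − 1)/2 = 1/3
  u_1 = 1/3;  a_3 = 1;  u_2 = (u_1 − 1)/2 = -1/3
  u_2 = -1/3;  a_4 = 1;  u_3 = (u_2 − 1)/2 = -2/3
  u_3 = -2/3;  a_5 = 0;  u_4 = (u_3 − 0)/2 = -1/3
Digits: (0, 0, 1, 1, 1, 0).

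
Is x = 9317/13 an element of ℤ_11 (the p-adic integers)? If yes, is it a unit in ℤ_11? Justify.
x ∈ ℤ_11 but not a unit; v_11(x) = 3 > 0

ℤ_11 = {x ∈ ℚ_11 : v_11(x) ≥ 0} and ℤ_11^× = {x ∈ ℤ_11 : v_11(x) = 0}. Here v_11(9317/13) = v_11(num) − v_11(den) = 3; compare against these criteria.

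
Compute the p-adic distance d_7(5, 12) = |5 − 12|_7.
d_7(5, 12) = 1/7

Step 1 — x − y = 5 − 12 = -7. Step 2 — v_7(-7) = 1 (factor: -7 = −(7^1 · 1); the sign does not affect v_p). Step 3 — |x − y|_7 = 7^{-1} = 1/7.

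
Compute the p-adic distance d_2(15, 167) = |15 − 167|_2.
d_2(15, 167) = 1/8

Step 1 — x − y = 15 − 167 = -152. Step 2 — v_2(-152) = 3 (factor: -152 = −(2^3 · 19); the sign does not affect v_p). Step 3 — |x − y|_2 = 2^{-3} = 1/8.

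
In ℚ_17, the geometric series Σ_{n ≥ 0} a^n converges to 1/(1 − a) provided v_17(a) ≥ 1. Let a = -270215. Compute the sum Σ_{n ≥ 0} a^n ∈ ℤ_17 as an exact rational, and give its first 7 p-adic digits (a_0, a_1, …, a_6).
Σ a^n = 1/(1 − a) = 1/270216;  first 7 digits = (1, 0, 0, 13, 13, 16, 15)

v_17(a) = 3 ≥ 1, so the series converges in ℤ_17 to 1/(1 − a) = 1/(1 − (-270215)) = 1/270216. Expand this rational in ℤ_17: compute digits iteratively via d_i = x_i mod 17, x_{i+1} = (x_i − d_i)/17. The first 7 digits are (1, 0, 0, 13, 13, 16, 15).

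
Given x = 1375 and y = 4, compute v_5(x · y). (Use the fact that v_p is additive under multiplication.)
v_5(5500) = 3

v_p(x) = 3 (factor: 1375 = 5^3 · 11); v_p(y) = 0 (factor: 4 = 5^0 · 4). Additivity: v_p(xy) = v_p(x) + v_p(y) = 3 + 0 = 3. (Direct check: xy = 5500 = 5^3 · (44).)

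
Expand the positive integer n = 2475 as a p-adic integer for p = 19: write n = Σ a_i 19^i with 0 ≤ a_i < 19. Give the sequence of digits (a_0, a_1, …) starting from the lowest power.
(a_0, a_1, …) = (5, 16, 6)

Repeated division by 19 gives the digits low-to-high: 2475 = 5 + 16·19^1 + 6·19^2. Digit sequence: (5, 16, 6).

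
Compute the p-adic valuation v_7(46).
v_7(46) = 0

v_7(n) is the largest exponent k such that 7^k divides n. Factor out: 46 = 7^0 · 46. (Sign doesn't affect v_p.) So v_7(46) = 0.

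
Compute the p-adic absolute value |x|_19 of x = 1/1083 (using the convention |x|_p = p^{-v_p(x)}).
|1/1083|_19 = 361

Step 1 — compute v_19(x) by factoring powers of 19 out of the numerator and denominator: v_19(1/1083) = -2. Step 2 — apply |x|_p = p^{-v_p(x)} = 19^{2} = 361.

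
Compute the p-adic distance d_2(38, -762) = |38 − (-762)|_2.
d_2(38, -762) = 1/32

Step 1 — x − y = 38 − (-762) = 800. Step 2 — v_2(800) = 5 (factor: 800 = (2^5 · 25); the sign does not affect v_p). Step 3 — |x − y|_2 = 2^{-5} = 1/32.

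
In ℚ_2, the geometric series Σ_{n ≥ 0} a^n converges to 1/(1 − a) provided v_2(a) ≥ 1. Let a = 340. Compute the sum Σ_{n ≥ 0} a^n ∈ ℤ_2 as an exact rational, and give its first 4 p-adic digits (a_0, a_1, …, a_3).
Σ a^n = 1/(1 − a) = -1/339;  first 4 digits = (1, 0, 1, 0)

v_2(a) = 2 ≥ 1, so the series converges in ℤ_2 to 1/(1 − a) = 1/(1 − 340) = -1/339. Expand this rational in ℤ_2: compute digits iteratively via d_i = x_i mod 2, x_{i+1} = (x_i − d_i)/2. The first 4 digits are (1, 0, 1, 0).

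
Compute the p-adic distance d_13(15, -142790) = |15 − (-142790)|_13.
d_13(15, -142790) = 1/28561

Step 1 — x − y = 15 − (-142790) = 142805. Step 2 — v_13(142805) = 4 (factor: 142805 = (13^4 · 5); the sign does not affect v_p). Step 3 — |x − y|_13 = 13^{-4} = 1/28561.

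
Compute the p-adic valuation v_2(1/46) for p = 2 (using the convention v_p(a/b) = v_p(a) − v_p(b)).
v_2(1/46) = -1

Factor powers of 2 from the numerator and denominator of the reduced fraction: 1 = 2^0 · 1 and 46 = 2^1 · 23. Apply v_p(a/b) = v_p(a) − v_p(b): v_2(1/46) = 0 − 1 = -1.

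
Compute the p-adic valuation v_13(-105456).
v_13(-105456) = 3

v_13(n) is the largest exponent k such that 13^k divides n. Factor out: -105456 = -13^3 · 48. (Sign doesn't affect v_p.) So v_13(-105456) = 3.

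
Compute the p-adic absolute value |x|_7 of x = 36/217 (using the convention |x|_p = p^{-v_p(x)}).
|36/217|_7 = 7

Step 1 — compute v_7(x) by factoring powers of 7 out of the numerator and denominator: v_7(36/217) = -1. Step 2 — apply |x|_p = p^{-v_p(x)} = 7^{1} = 7.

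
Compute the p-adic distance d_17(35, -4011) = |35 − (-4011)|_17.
d_17(35, -4011) = 1/289

Step 1 — x − y = 35 − (-4011) = 4046. Step 2 — v_17(4046) = 2 (factor: 4046 = (17^2 · 14); the sign does not affect v_p). Step 3 — |x − y|_17 = 17^{-2} = 1/289.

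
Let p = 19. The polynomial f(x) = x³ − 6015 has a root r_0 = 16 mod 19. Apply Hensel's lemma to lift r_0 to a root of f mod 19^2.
r_1 = 301 (mod 361)

Hensel: r_{i+1} = r_i − f(r_i)/f′(r_i) mod 19^{i+2}, where f′(x) = 3x². Iterate:
  r_0 = 16 (mod 19)
  r_1 = 301 (mod 361)
Final: r = 301 with f(r) ≡ 0 mod 19^2.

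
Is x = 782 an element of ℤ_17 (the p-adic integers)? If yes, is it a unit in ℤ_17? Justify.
x ∈ ℤ_17 but not a unit; v_17(x) = 1 > 0

ℤ_17 = {x ∈ ℚ_17 : v_17(x) ≥ 0} and ℤ_17^× = {x ∈ ℤ_17 : v_17(x) = 0}. Here v_17(782) = v_17(num) − v_17(den) = 1; compare against these criteria.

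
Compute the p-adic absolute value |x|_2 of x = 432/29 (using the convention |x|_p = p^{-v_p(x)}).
|432/29|_2 = 1/16

Step 1 — compute v_2(x) by factoring powers of 2 out of the numerator and denominator: v_2(432/29) = 4. Step 2 — apply |x|_p = p^{-v_p(x)} = 2^{-4} = 1/16.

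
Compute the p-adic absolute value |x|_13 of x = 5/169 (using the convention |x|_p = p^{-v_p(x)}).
|5/169|_13 = 169

Step 1 — compute v_13(x) by factoring powers of 13 out of the numerator and denominator: v_13(5/169) = -2. Step 2 — apply |x|_p = p^{-v_p(x)} = 13^{2} = 169.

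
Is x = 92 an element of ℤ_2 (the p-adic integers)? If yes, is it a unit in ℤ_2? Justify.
x ∈ ℤ_2 but not a unit; v_2(x) = 2 > 0

ℤ_2 = {x ∈ ℚ_2 : v_2(x) ≥ 0} and ℤ_2^× = {x ∈ ℤ_2 : v_2(x) = 0}. Here v_2(92) = v_2(num) − v_2(den) = 2; compare against these criteria.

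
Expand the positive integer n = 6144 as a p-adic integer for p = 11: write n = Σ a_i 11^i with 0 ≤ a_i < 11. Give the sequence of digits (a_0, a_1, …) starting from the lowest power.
(a_0, a_1, …) = (6, 8, 6, 4)

Repeated division by 11 gives the digits low-to-high: 6144 = 6 + 8·11^1 + 6·11^2 + 4·11^3. Digit sequence: (6, 8, 6, 4).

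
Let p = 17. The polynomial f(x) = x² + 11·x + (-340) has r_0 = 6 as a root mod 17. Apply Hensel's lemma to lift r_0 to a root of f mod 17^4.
r_3 = 24418 (mod 83521)

Hensel: r_{i+1} = r_i − f(r_i)·(f′(r_i))^{-1} mod 17^{i+2}, f′(x) = 2x + 11. Iterate:
  r_0 = 6 (mod 17)
  r_1 = 142 (mod 289)
  r_2 = 4766 (mod 4913)
  r_3 = 24418 (mod 83521)
Final: r = 24418 satisfies f(r) ≡ 0 mod 17^4.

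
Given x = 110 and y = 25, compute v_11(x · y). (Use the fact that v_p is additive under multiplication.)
v_11(2750) = 1

v_p(x) = 1 (factor: 110 = 11^1 · 10); v_p(y) = 0 (factor: 25 = 11^0 · 25). Additivity: v_p(xy) = v_p(x) + v_p(y) = 1 + 0 = 1. (Direct check: xy = 2750 = 11^1 · (250).)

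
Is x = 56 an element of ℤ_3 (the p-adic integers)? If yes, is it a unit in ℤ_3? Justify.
x ∈ ℤ_3^× (unit); v_3(x) = 0

ℤ_3 = {x ∈ ℚ_3 : v_3(x) ≥ 0} and ℤ_3^× = {x ∈ ℤ_3 : v_3(x) = 0}. Here v_3(56) = v_3(num) − v_3(den) = 0; compare against these criteria.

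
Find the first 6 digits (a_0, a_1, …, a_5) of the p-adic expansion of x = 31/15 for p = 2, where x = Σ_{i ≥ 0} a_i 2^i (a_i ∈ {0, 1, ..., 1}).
(a_0, …, a_5) = (1, 0, 0, 0, 1, 1)

v_2(31/15) = 0 (numerator and denominator both coprime to 2), so x ∈ ℤ_2^×. Compute digits iteratively via a_i = x_i mod 2, x_{i+1} = (x_i − a_i)/2, with x_0 = x:
  x_0 = 31/15;  a_0 = 1;  x_1 = (x_0 − 1)/2 = 8/15
  x_1 = 8/15;  a_1 = 0;  x_2 = (x_1 − 0)/2 = 4/15
  x_2 = 4/15;  a_2 = 0;  x_3 = (x_2 − 0)/2 = 2/15
  x_3 = 2/15;  a_3 = 0;  x_4 = (x_3 − 0)/2 = 1/15
  x_4 = 1/15;  a_4 = 1;  x_5 = (x_4 − 1)/2 = -7/15
  x_5 = -7/15;  a_5 = 1;  x_6 = (x_5 − 1)/2 = -11/15
Digits: (1, 0, 0, 0, 1, 1).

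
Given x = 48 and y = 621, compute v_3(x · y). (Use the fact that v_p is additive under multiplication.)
v_3(29808) = 4

v_p(x) = 1 (factor: 48 = 3^1 · 16); v_p(y) = 3 (factor: 621 = 3^3 · 23). Additivity: v_p(xy) = v_p(x) + v_p(y) = 1 + 3 = 4. (Direct check: xy = 29808 = 3^4 · (368).)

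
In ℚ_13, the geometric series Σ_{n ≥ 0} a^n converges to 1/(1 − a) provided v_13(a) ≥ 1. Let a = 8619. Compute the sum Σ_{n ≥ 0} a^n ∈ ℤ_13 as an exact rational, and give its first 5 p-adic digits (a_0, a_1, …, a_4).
Σ a^n = 1/(1 − a) = -1/8618;  first 5 digits = (1, 0, 12, 3, 1)

v_13(a) = 2 ≥ 1, so the series converges in ℤ_13 to 1/(1 − a) = 1/(1 − 8619) = -1/8618. Expand this rational in ℤ_13: compute digits iteratively via d_i = x_i mod 13, x_{i+1} = (x_i − d_i)/13. The first 5 digits are (1, 0, 12, 3, 1).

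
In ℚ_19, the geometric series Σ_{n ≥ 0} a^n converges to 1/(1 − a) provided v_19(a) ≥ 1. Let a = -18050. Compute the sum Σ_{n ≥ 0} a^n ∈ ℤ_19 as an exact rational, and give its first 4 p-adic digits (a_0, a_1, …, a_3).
Σ a^n = 1/(1 − a) = 1/18051;  first 4 digits = (1, 0, 7, 16)

v_19(a) = 2 ≥ 1, so the series converges in ℤ_19 to 1/(1 − a) = 1/(1 − (-18050)) = 1/18051. Expand this rational in ℤ_19: compute digits iteratively via d_i = x_i mod 19, x_{i+1} = (x_i − d_i)/19. The first 4 digits are (1, 0, 7, 16).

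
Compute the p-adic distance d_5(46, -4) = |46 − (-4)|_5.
d_5(46, -4) = 1/25

Step 1 — x − y = 46 − (-4) = 50. Step 2 — v_5(50) = 2 (factor: 50 = (5^2 · 2); the sign does not affect v_p). Step 3 — |x − y|_5 = 5^{-2} = 1/25.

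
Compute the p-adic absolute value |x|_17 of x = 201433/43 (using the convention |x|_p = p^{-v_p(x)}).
|201433/43|_17 = 1/4913

Step 1 — compute v_17(x) by factoring powers of 17 out of the numerator and denominator: v_17(201433/43) = 3. Step 2 — apply |x|_p = p^{-v_p(x)} = 17^{-3} = 1/4913.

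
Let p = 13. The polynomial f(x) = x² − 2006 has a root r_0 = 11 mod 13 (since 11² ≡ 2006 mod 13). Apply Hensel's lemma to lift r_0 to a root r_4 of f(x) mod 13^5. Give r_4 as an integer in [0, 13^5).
r_4 = 329470 (mod 371293)

Hensel's recurrence: r_{i+1} = r_i − f(r_i)·(f′(r_i))^{-1} mod 13^{i+2}, with f′(x) = 2x. Iterate:
  r_0 = 11 (mod 13)
  r_1 = 89 (mod 169)
  r_2 = 2117 (mod 2197)
  r_3 = 15299 (mod 28561)
  r_4 = 329470 (mod 371293)
Final: r_4 = 329470, and one checks f(r_4) ≡ 0 mod 13^5.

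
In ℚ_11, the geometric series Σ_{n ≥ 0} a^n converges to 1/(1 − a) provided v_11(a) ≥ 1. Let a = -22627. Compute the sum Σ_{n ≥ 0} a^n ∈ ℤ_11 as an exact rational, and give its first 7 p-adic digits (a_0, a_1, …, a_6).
Σ a^n = 1/(1 − a) = 1/22628;  first 7 digits = (1, 0, 0, 5, 9, 10, 2)

v_11(a) = 3 ≥ 1, so the series converges in ℤ_11 to 1/(1 − a) = 1/(1 − (-22627)) = 1/22628. Expand this rational in ℤ_11: compute digits iteratively via d_i = x_i mod 11, x_{i+1} = (x_i − d_i)/11. The first 7 digits are (1, 0, 0, 5, 9, 10, 2).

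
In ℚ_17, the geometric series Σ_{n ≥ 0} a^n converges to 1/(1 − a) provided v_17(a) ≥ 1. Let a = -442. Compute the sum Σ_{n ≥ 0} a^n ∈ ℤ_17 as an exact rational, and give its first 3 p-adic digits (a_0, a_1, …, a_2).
Σ a^n = 1/(1 − a) = 1/443;  first 3 digits = (1, 8, 11)

v_17(a) = 1 ≥ 1, so the series converges in ℤ_17 to 1/(1 − a) = 1/(1 − (-442)) = 1/443. Expand this rational in ℤ_17: compute digits iteratively via d_i = x_i mod 17, x_{i+1} = (x_i − d_i)/17. The first 3 digits are (1, 8, 11).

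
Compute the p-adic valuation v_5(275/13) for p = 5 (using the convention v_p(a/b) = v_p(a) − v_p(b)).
v_5(275/13) = 2

Factor powers of 5 from the numerator and denominator of the reduced fraction: 275 = 5^2 · 11 and 13 = 5^0 · 13. Apply v_p(a/b) = v_p(a) − v_p(b): v_5(275/13) = 2 − 0 = 2.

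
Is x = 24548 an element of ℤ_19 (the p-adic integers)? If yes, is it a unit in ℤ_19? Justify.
x ∈ ℤ_19 but not a unit; v_19(x) = 2 > 0

ℤ_19 = {x ∈ ℚ_19 : v_19(x) ≥ 0} and ℤ_19^× = {x ∈ ℤ_19 : v_19(x) = 0}. Here v_19(24548) = v_19(num) − v_19(den) = 2; compare against these criteria.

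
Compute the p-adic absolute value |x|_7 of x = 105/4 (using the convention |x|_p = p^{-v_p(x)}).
|105/4|_7 = 1/7

Step 1 — compute v_7(x) by factoring powers of 7 out of the numerator and denominator: v_7(105/4) = 1. Step 2 — apply |x|_p = p^{-v_p(x)} = 7^{-1} = 1/7.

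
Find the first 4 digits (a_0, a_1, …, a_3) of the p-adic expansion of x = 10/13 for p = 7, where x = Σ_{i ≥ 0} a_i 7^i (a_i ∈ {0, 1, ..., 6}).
(a_0, …, a_3) = (4, 6, 5, 4)

v_7(10/13) = 0 (numerator and denominator both coprime to 7), so x ∈ ℤ_7^×. Compute digits iteratively via a_i = x_i mod 7, x_{i+1} = (x_i − a_i)/7, with x_0 = x:
  x_0 = 10/13;  a_0 = 4;  x_1 = (x_0 − 4)/7 = -6/13
  x_1 = -6/13;  a_1 = 6;  x_2 = (x_1 − 6)/7 = -12/13
  x_2 = -12/13;  a_2 = 5;  x_3 = (x_2 − 5)/7 = -11/13
  x_3 = -11/13;  a_3 = 4;  x_4 = (x_3 − 4)/7 = -9/13
Digits: (4, 6, 5, 4).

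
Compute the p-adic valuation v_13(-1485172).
v_13(-1485172) = 5

v_13(n) is the largest exponent k such that 13^k divides n. Factor out: -1485172 = -13^5 · 4. (Sign doesn't affect v_p.) So v_13(-1485172) = 5.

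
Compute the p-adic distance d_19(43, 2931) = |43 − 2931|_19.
d_19(43, 2931) = 1/361

Step 1 — x − y = 43 − 2931 = -2888. Step 2 — v_19(-2888) = 2 (factor: -2888 = −(19^2 · 8); the sign does not affect v_p). Step 3 — |x − y|_19 = 19^{-2} = 1/361.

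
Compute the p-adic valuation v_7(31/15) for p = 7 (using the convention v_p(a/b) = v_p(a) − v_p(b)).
v_7(31/15) = 0

Factor powers of 7 from the numerator and denominator of the reduced fraction: 31 = 7^0 · 31 and 15 = 7^0 · 15. Apply v_p(a/b) = v_p(a) − v_p(b): v_7(31/15) = 0 − 0 = 0.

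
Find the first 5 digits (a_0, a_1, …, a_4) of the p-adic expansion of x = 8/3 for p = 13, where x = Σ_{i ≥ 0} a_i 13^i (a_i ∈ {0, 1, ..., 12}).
(a_0, …, a_4) = (7, 4, 4, 4, 4)

v_13(8/3) = 0 (numerator and denominator both coprime to 13), so x ∈ ℤ_13^×. Compute digits iteratively via a_i = x_i mod 13, x_{i+1} = (x_i − a_i)/13, with x_0 = x:
  x_0 = 8/3;  a_0 = 7;  x_1 = (x_0 − 7)/13 = -1/3
  x_1 = -1/3;  a_1 = 4;  x_2 = (x_1 − 4)/13 = -1/3
  x_2 = -1/3;  a_2 = 4;  x_3 = (x_2 − 4)/13 = -1/3
  x_3 = -1/3;  a_3 = 4;  x_4 = (x_3 − 4)/13 = -1/3
  x_4 = -1/3;  a_4 = 4;  x_5 = (x_4 − 4)/13 = -1/3
Digits: (7, 4, 4, 4, 4).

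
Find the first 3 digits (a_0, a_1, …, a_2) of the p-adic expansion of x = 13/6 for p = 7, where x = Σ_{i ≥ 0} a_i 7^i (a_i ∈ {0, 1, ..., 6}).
(a_0, …, a_2) = (1, 6, 5)

v_7(13/6) = 0 (numerator and denominator both coprime to 7), so x ∈ ℤ_7^×. Compute digits iteratively via a_i = x_i mod 7, x_{i+1} = (x_i − a_i)/7, with x_0 = x:
  x_0 = 13/6;  a_0 = 1;  x_1 = (x_0 − 1)/7 = 1/6
  x_1 = 1/6;  a_1 = 6;  x_2 = (x_1 − 6)/7 = -5/6
  x_2 = -5/6;  a_2 = 5;  x_3 = (x_2 − 5)/7 = -5/6
Digits: (1, 6, 5).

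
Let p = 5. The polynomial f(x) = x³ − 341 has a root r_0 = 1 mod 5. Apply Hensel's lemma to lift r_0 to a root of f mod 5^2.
r_1 = 6 (mod 25)

Hensel: r_{i+1} = r_i − f(r_i)/f′(r_i) mod 5^{i+2}, where f′(x) = 3x². Iterate:
  r_0 = 1 (mod 5)
  r_1 = 6 (mod 25)
Final: r = 6 with f(r) ≡ 0 mod 5^2.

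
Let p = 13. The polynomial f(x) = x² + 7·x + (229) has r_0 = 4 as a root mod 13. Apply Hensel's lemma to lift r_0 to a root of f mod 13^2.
r_1 = 121 (mod 169)

Hensel: r_{i+1} = r_i − f(r_i)·(f′(r_i))^{-1} mod 13^{i+2}, f′(x) = 2x + 7. Iterate:
  r_0 = 4 (mod 13)
  r_1 = 121 (mod 169)
Final: r = 121 satisfies f(r) ≡ 0 mod 13^2.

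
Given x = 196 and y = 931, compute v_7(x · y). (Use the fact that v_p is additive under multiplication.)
v_7(182476) = 4

v_p(x) = 2 (factor: 196 = 7^2 · 4); v_p(y) = 2 (factor: 931 = 7^2 · 19). Additivity: v_p(xy) = v_p(x) + v_p(y) = 2 + 2 = 4. (Direct check: xy = 182476 = 7^4 · (76).)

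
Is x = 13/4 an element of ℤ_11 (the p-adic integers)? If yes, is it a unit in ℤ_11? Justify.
x ∈ ℤ_11^× (unit); v_11(x) = 0

ℤ_11 = {x ∈ ℚ_11 : v_11(x) ≥ 0} and ℤ_11^× = {x ∈ ℤ_11 : v_11(x) = 0}. Here v_11(13/4) = v_11(num) − v_11(den) = 0; compare against these criteria.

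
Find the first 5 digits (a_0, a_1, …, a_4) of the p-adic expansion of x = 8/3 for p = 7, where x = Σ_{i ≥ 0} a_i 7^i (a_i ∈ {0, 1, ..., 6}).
(a_0, …, a_4) = (5, 2, 2, 2, 2)

v_7(8/3) = 0 (numerator and denominator both coprime to 7), so x ∈ ℤ_7^×. Compute digits iteratively via a_i = x_i mod 7, x_{i+1} = (x_i − a_i)/7, with x_0 = x:
  x_0 = 8/3;  a_0 = 5;  x_1 = (x_0 − 5)/7 = -1/3
  x_1 = -1/3;  a_1 = 2;  x_2 = (x_1 − 2)/7 = -1/3
  x_2 = -1/3;  a_2 = 2;  x_3 = (x_2 − 2)/7 = -1/3
  x_3 = -1/3;  a_3 = 2;  x_4 = (x_3 − 2)/7 = -1/3
  x_4 = -1/3;  a_4 = 2;  x_5 = (x_4 − 2)/7 = -1/3
Digits: (5, 2, 2, 2, 2).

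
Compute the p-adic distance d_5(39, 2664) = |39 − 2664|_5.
d_5(39, 2664) = 1/125

Step 1 — x − y = 39 − 2664 = -2625. Step 2 — v_5(-2625) = 3 (factor: -2625 = −(5^3 · 21); the sign does not affect v_p). Step 3 — |x − y|_5 = 5^{-3} = 1/125.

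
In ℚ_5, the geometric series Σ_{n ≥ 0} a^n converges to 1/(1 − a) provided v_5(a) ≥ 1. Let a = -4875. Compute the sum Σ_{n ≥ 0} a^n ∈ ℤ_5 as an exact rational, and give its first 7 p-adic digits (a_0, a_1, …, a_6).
Σ a^n = 1/(1 − a) = 1/4876;  first 7 digits = (1, 0, 0, 1, 2, 3, 0)

v_5(a) = 3 ≥ 1, so the series converges in ℤ_5 to 1/(1 − a) = 1/(1 − (-4875)) = 1/4876. Expand this rational in ℤ_5: compute digits iteratively via d_i = x_i mod 5, x_{i+1} = (x_i − d_i)/5. The first 7 digits are (1, 0, 0, 1, 2, 3, 0).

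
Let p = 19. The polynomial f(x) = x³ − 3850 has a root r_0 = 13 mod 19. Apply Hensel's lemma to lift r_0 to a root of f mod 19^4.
r_3 = 88002 (mod 130321)

Hensel: r_{i+1} = r_i − f(r_i)/f′(r_i) mod 19^{i+2}, where f′(x) = 3x². Iterate:
  r_0 = 13 (mod 19)
  r_1 = 279 (mod 361)
  r_2 = 5694 (mod 6859)
  r_3 = 88002 (mod 130321)
Final: r = 88002 with f(r) ≡ 0 mod 19^4.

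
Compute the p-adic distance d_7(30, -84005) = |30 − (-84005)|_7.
d_7(30, -84005) = 1/16807

Step 1 — x − y = 30 − (-84005) = 84035. Step 2 — v_7(84035) = 5 (factor: 84035 = (7^5 · 5); the sign does not affect v_p). Step 3 — |x − y|_7 = 7^{-5} = 1/16807.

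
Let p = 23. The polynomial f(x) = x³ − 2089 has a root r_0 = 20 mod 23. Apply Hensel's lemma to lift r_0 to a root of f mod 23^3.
r_2 = 526 (mod 12167)

Hensel: r_{i+1} = r_i − f(r_i)/f′(r_i) mod 23^{i+2}, where f′(x) = 3x². Iterate:
  r_0 = 20 (mod 23)
  r_1 = 526 (mod 529)
  r_2 = 526 (mod 12167)
Final: r = 526 with f(r) ≡ 0 mod 23^3.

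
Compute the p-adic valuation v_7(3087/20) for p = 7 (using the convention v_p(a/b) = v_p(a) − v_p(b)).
v_7(3087/20) = 3

Factor powers of 7 from the numerator and denominator of the reduced fraction: 3087 = 7^3 · 9 and 20 = 7^0 · 20. Apply v_p(a/b) = v_p(a) − v_p(b): v_7(3087/20) = 3 − 0 = 3.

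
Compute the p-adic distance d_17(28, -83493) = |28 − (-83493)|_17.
d_17(28, -83493) = 1/83521

Step 1 — x − y = 28 − (-83493) = 83521. Step 2 — v_17(83521) = 4 (factor: 83521 = (17^4 · 1); the sign does not affect v_p). Step 3 — |x − y|_17 = 17^{-4} = 1/83521.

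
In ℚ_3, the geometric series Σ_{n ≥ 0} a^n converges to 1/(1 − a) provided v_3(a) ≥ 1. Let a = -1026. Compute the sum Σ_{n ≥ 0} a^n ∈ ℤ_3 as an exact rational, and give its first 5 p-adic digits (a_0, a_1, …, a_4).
Σ a^n = 1/(1 − a) = 1/1027;  first 5 digits = (1, 0, 0, 1, 2)

v_3(a) = 3 ≥ 1, so the series converges in ℤ_3 to 1/(1 − a) = 1/(1 − (-1026)) = 1/1027. Expand this rational in ℤ_3: compute digits iteratively via d_i = x_i mod 3, x_{i+1} = (x_i − d_i)/3. The first 5 digits are (1, 0, 0, 1, 2).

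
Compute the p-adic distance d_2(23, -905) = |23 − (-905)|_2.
d_2(23, -905) = 1/32

Step 1 — x − y = 23 − (-905) = 928. Step 2 — v_2(928) = 5 (factor: 928 = (2^5 · 29); the sign does not affect v_p). Step 3 — |x − y|_2 = 2^{-5} = 1/32.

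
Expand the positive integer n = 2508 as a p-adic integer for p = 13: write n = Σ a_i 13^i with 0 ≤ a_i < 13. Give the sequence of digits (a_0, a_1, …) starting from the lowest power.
(a_0, a_1, …) = (12, 10, 1, 1)

Repeated division by 13 gives the digits low-to-high: 2508 = 12 + 10·13^1 + 1·13^2 + 1·13^3. Digit sequence: (12, 10, 1, 1).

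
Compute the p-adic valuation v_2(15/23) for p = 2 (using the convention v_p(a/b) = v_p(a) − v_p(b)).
v_2(15/23) = 0

Factor powers of 2 from the numerator and denominator of the reduced fraction: 15 = 2^0 · 15 and 23 = 2^0 · 23. Apply v_p(a/b) = v_p(a) − v_p(b): v_2(15/23) = 0 − 0 = 0.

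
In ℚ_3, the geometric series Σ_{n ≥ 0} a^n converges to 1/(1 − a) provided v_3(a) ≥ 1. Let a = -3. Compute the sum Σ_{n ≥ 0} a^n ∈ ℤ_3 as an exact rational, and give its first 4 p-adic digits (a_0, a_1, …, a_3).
Σ a^n = 1/(1 − a) = 1/4;  first 4 digits = (1, 2, 0, 2)

v_3(a) = 1 ≥ 1, so the series converges in ℤ_3 to 1/(1 − a) = 1/(1 − (-3)) = 1/4. Expand this rational in ℤ_3: compute digits iteratively via d_i = x_i mod 3, x_{i+1} = (x_i − d_i)/3. The first 4 digits are (1, 2, 0, 2).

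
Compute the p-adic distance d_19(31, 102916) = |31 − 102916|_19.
d_19(31, 102916) = 1/6859

Step 1 — x − y = 31 − 102916 = -102885. Step 2 — v_19(-102885) = 3 (factor: -102885 = −(19^3 · 15); the sign does not affect v_p). Step 3 — |x − y|_19 = 19^{-3} = 1/6859.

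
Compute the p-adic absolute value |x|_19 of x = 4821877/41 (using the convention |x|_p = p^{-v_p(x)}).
|4821877/41|_19 = 1/130321

Step 1 — compute v_19(x) by factoring powers of 19 out of the numerator and denominator: v_19(4821877/41) = 4. Step 2 — apply |x|_p = p^{-v_p(x)} = 19^{-4} = 1/130321.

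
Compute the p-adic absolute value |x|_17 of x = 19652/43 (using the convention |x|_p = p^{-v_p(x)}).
|19652/43|_17 = 1/4913

Step 1 — compute v_17(x) by factoring powers of 17 out of the numerator and denominator: v_17(19652/43) = 3. Step 2 — apply |x|_p = p^{-v_p(x)} = 17^{-3} = 1/4913.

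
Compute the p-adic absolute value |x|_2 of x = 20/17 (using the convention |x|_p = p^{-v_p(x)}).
|20/17|_2 = 1/4

Step 1 — compute v_2(x) by factoring powers of 2 out of the numerator and denominator: v_2(20/17) = 2. Step 2 — apply |x|_p = p^{-v_p(x)} = 2^{-2} = 1/4.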